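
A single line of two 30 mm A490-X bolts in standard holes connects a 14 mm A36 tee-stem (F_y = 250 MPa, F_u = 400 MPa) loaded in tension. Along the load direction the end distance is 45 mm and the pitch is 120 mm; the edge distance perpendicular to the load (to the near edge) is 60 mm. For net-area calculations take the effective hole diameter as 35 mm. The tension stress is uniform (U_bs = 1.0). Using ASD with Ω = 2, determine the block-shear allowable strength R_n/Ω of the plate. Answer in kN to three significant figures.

292 kN

Shear plane L_v = 45 + 1·120 = 165 mm; A_gv = 165 × 14 = 2310 mm².
A_nv = (165 − 1.5·35) × 14 = 1575 mm².
A_nt = (60 − 0.5·35) × 14 = 595 mm².
0.6 F_u A_nv = 378 kN; 0.6 F_y A_gv = 346.5 kN → shear yielding governs the shear term.
R_n = 346.5 + 1.0 × 400 × 595 / 1000 = 584.5 kN.
Allowable strength R_n/Ω = 584.5 / 2 = 292 kN.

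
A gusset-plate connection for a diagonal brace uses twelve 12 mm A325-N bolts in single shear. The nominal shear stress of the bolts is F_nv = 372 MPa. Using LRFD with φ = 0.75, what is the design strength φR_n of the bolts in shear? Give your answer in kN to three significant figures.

379 kN

A_b = π × 12² / 4 = 113.1 mm².
R_n = F_nv · A_b · n · n_s = 372 × 113.1 × 12 × 1 / 1000 = 504.9 kN.
Design strength φR_n = 0.75 × 504.9 = 379 kN.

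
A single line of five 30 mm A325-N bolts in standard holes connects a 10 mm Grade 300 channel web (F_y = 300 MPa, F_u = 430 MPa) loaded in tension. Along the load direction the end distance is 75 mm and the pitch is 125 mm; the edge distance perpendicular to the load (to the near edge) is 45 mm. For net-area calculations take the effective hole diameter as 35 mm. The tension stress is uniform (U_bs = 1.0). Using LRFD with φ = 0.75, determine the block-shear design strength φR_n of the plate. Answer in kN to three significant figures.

865 kN

Shear plane L_v = 75 + 4·125 = 575 mm; A_gv = 575 × 10 = 5750 mm².
A_nv = (575 − 4.5·35) × 10 = 4175 mm².
A_nt = (45 − 0.5·35) × 10 = 275 mm².
0.6 F_u A_nv = 1077 kN; 0.6 F_y A_gv = 1035 kN → shear yielding governs the shear term.
R_n = 1035 + 1.0 × 430 × 275 / 1000 = 1153 kN.
Design strength φR_n = 0.75 × 1153 = 865 kN.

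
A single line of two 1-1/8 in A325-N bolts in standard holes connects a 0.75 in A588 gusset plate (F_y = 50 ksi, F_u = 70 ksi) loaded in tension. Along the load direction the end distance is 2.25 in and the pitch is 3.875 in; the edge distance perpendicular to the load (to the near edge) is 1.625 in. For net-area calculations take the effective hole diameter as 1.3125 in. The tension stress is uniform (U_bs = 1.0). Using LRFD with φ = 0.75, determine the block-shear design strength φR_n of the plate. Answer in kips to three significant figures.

Shear plane L_v = 2.25 + 1·3.875 = 6.125 in; A_gv = 6.125 × 0.75 = 4.594 in².
A_nv = (6.125 − 1.5·1.3125) × 0.75 = 3.117 in².
A_nt = (1.625 − 0.5·1.3125) × 0.75 = 0.7266 in².
0.6 F_u A_nv = 130.9 kips; 0.6 F_y A_gv = 137.8 kips → shear rupture governs the shear term.
R_n = 130.9 + 1.0 × 70 × 0.7266 = 181.8 kips.
Design strength φR_n = 0.75 × 181.8 = 136 kips.

136 kips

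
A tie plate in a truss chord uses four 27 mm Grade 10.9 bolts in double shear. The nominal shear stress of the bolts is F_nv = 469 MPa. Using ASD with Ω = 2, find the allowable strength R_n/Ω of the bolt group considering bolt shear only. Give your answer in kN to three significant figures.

1070 kN

A_b = π × 27² / 4 = 572.6 mm².
R_n = F_nv · A_b · n · n_s = 469 × 572.6 × 4 × 2 / 1000 = 2148 kN.
Allowable strength R_n/Ω = 2148 / 2 = 1070 kN.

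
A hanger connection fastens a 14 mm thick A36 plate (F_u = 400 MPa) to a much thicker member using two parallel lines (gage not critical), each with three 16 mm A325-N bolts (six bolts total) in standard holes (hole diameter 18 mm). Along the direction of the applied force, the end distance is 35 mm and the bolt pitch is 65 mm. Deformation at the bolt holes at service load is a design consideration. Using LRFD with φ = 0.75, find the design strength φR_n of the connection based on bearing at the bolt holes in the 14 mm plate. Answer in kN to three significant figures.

Per bolt r_n = 1.2 l_c t F_u ≤ 2.4 d t F_u; upper limit = 2.4 × 16 × 14 × 400 / 1000 = 215 kN.
Edge bolt: l_c = 35 − 18/2 = 26 mm → 1.2 × 26 × 14 × 400 / 1000 = 174.7 → r_n = 174.7 kN.
Interior bolts: l_c = 65 − 18 = 47 mm → 1.2 × 47 × 14 × 400 / 1000 = 315.8 → r_n = 215 kN.
R_n = 2 × 174.7 + 4 × 215 = 1210 kN.
Design strength φR_n = 0.75 × 1210 = 907 kN.

907 kN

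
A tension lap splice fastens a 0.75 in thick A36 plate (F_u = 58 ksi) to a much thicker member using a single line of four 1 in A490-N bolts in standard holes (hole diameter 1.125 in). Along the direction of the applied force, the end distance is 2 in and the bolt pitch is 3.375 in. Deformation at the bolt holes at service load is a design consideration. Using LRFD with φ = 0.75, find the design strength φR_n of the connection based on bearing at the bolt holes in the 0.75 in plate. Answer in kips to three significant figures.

291 kips

Per bolt r_n = 1.2 l_c t F_u ≤ 2.4 d t F_u; upper limit = 2.4 × 1 × 0.75 × 58 = 104.4 kips.
Edge bolt: l_c = 2 − 1.125/2 = 1.438 in → 1.2 × 1.438 × 0.75 × 58 = 75.04 → r_n = 75.04 kips.
Interior bolts: l_c = 3.375 − 1.125 = 2.25 in → 1.2 × 2.25 × 0.75 × 58 = 117.4 → r_n = 104.4 kips.
R_n = 1 × 75.04 + 3 × 104.4 = 388.2 kips.
Design strength φR_n = 0.75 × 388.2 = 291 kips.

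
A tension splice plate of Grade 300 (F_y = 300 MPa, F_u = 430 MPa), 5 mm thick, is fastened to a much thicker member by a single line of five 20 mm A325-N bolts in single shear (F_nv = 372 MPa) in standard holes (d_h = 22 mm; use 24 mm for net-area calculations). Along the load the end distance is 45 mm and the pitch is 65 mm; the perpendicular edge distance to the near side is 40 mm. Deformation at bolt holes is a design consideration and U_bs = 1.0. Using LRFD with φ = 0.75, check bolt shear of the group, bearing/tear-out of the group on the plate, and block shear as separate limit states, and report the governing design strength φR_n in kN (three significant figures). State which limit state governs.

236 kN (block shear governs)

Bolt shear: A_b = π·20²/4 = 314.2 mm²; R_n = 372 × 314.2 × 5 × 1 / 1000 = 584.3 kN → 0.75 × 584.3 = 438 kN.
Bearing: edge l_c = 34, r_n = 87.72 kN; interior l_c = 43, r_n = 103.2 kN; R_n = 87.72 + 4·103.2 = 500.5 kN → 375 kN.
Block shear: A_gv = 1525, A_nv = 985, A_nt = 140 mm²; R_n = min(0.6F_uA_nv, 0.6F_yA_gv) + U_bs·F_u·A_nt = 314.3 kN → 236 kN.
Block shear governs: 236 kN.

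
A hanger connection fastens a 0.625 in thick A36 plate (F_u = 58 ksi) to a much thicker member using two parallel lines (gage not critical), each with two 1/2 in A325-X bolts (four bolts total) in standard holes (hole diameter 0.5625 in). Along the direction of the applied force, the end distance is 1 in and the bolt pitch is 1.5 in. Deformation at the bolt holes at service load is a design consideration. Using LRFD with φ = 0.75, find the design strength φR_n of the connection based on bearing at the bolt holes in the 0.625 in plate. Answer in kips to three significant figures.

Per bolt r_n = 1.2 l_c t F_u ≤ 2.4 d t F_u; upper limit = 2.4 × 0.5 × 0.625 × 58 = 43.5 kips.
Edge bolt: l_c = 1 − 0.5625/2 = 0.7188 in → 1.2 × 0.7188 × 0.625 × 58 = 31.27 → r_n = 31.27 kips.
Interior bolts: l_c = 1.5 − 0.5625 = 0.9375 in → 1.2 × 0.9375 × 0.625 × 58 = 40.78 → r_n = 40.78 kips.
R_n = 2 × 31.27 + 2 × 40.78 = 144.1 kips.
Design strength φR_n = 0.75 × 144.1 = 108 kips.

108 kips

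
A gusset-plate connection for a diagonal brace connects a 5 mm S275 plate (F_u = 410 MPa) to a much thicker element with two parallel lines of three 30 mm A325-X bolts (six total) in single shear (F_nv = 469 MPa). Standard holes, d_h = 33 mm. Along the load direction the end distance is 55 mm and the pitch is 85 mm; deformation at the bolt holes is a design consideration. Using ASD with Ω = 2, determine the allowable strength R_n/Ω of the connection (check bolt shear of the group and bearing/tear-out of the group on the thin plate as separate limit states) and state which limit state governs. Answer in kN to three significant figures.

Bolt shear: A_b = π·30²/4 = 706.9 mm²; R_n = 469 × 706.9 × 6 × 1 / 1000 = 1989 kN → 1989 / 2 = 995 kN.
Bearing (1.2 l_c t F_u ≤ 2.4 d t F_u): upper limit = 2.4·30·5·410 / 1000 = 147.6 kN.
  Edge l_c = 55 − 33/2 = 38.5 → r_n = 94.71 kN; interior l_c = 85 − 33 = 52 → r_n = 127.9 kN.
  R_n,bearing = 2·94.71 + 4·127.9 = 701.1 kN → 701.1 / 2 = 351 kN.
Bearing governs: 351 kN.

351 kN (bearing governs)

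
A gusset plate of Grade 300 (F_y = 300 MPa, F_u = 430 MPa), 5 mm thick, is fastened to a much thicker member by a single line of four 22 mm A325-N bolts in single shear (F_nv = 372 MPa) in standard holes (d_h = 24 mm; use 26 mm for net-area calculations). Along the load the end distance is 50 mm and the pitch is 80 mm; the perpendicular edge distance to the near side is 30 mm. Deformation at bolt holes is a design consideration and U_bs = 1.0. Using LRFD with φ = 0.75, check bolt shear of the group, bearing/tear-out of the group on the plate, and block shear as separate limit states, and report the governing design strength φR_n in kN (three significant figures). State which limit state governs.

Bolt shear: A_b = π·22²/4 = 380.1 mm²; R_n = 372 × 380.1 × 4 × 1 / 1000 = 565.6 kN → 0.75 × 565.6 = 424 kN.
Bearing: edge l_c = 38, r_n = 98.04 kN; interior l_c = 56, r_n = 113.5 kN; R_n = 98.04 + 3·113.5 = 438.6 kN → 329 kN.
Block shear: A_gv = 1450, A_nv = 995, A_nt = 85 mm²; R_n = min(0.6F_uA_nv, 0.6F_yA_gv) + U_bs·F_u·A_nt = 293.3 kN → 220 kN.
Block shear governs: 220 kN.

220 kN (block shear governs)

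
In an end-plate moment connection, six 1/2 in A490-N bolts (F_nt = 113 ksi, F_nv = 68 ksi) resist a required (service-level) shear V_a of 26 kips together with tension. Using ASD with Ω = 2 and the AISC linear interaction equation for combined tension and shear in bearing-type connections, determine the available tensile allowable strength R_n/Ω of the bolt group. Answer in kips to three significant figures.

43.3 kips

A_b = π·0.5²/4 = 0.1963 in²; f_rv = 26 / (6 × 0.1963) = 22.07 ksi.
F'_nt = 1.3 F_nt − (Ω F_nt / F_nv) f_rv = 1.3·113 − (2·113/68)·22.07 = 73.55 ksi, capped at F_nt → F'_nt = 73.55 ksi.
R_n = F'_nt · A_b · n = 73.55 × 0.1963 × 6 = 86.65 kips.
Allowable strength R_n/Ω = 86.65 / 2 = 43.3 kips.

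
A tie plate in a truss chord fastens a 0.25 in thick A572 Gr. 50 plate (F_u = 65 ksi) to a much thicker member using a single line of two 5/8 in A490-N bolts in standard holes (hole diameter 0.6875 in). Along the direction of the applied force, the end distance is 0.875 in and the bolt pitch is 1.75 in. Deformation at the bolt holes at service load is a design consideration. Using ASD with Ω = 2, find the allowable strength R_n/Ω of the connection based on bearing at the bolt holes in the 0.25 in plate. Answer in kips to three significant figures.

Per bolt r_n = 1.2 l_c t F_u ≤ 2.4 d t F_u; upper limit = 2.4 × 0.625 × 0.25 × 65 = 24.38 kips.
Edge bolt: l_c = 0.875 − 0.6875/2 = 0.5312 in → 1.2 × 0.5312 × 0.25 × 65 = 10.36 → r_n = 10.36 kips.
Interior bolts: l_c = 1.75 − 0.6875 = 1.062 in → 1.2 × 1.062 × 0.25 × 65 = 20.72 → r_n = 20.72 kips.
R_n = 1 × 10.36 + 1 × 20.72 = 31.08 kips.
Allowable strength R_n/Ω = 31.08 / 2 = 15.5 kips.

15.5 kips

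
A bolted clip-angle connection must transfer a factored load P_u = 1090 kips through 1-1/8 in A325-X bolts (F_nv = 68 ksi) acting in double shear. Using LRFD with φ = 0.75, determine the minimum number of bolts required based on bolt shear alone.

A_b = π·1.125²/4 = 0.994 in².
Per-bolt design strength φR_n = 0.75 × 68 × 0.994 × 2 = 101.4 kips.
n ≥ 1090 / 101.4 = 10.75 → use 11 bolts.

11 bolts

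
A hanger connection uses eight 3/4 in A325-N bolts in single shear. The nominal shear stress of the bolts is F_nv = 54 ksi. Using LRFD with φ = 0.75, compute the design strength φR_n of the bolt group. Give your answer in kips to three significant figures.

A_b = π × 0.75² / 4 = 0.4418 in².
R_n = F_nv · A_b · n · n_s = 54 × 0.4418 × 8 × 1 = 190.9 kips.
Design strength φR_n = 0.75 × 190.9 = 143 kips.

143 kips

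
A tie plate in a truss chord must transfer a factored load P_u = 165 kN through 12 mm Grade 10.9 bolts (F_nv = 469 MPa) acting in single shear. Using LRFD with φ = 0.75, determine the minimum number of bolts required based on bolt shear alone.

A_b = π·12²/4 = 113.1 mm².
Per-bolt design strength φR_n = 0.75 × 469 × 113.1 × 1 / 1000 = 39.78 kN.
n ≥ 165 / 39.78 = 4.148 → use 5 bolts.

5 bolts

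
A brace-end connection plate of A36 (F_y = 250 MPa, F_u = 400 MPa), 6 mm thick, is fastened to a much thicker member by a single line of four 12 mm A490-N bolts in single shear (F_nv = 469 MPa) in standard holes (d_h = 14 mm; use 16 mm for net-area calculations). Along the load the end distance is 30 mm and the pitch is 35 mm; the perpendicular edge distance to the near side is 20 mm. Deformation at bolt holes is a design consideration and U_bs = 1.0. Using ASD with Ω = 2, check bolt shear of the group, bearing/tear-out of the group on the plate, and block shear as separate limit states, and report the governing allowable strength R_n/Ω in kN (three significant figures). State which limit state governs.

71.3 kN (block shear governs)

Bolt shear: A_b = π·12²/4 = 113.1 mm²; R_n = 469 × 113.1 × 4 × 1 / 1000 = 212.2 kN → 212.2 / 2 = 106 kN.
Bearing: edge l_c = 23, r_n = 66.24 kN; interior l_c = 21, r_n = 60.48 kN; R_n = 66.24 + 3·60.48 = 247.7 kN → 124 kN.
Block shear: A_gv = 810, A_nv = 474, A_nt = 72 mm²; R_n = min(0.6F_uA_nv, 0.6F_yA_gv) + U_bs·F_u·A_nt = 142.6 kN → 71.3 kN.
Block shear governs: 71.3 kN.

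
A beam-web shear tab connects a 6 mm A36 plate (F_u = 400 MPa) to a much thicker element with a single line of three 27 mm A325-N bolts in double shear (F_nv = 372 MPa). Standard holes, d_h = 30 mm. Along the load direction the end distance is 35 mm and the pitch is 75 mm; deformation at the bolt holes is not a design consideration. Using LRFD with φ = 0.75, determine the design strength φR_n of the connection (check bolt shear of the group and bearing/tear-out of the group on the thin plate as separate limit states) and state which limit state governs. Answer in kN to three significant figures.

297 kN (bearing governs)

Bolt shear: A_b = π·27²/4 = 572.6 mm²; R_n = 372 × 572.6 × 3 × 2 / 1000 = 1278 kN → 0.75 × 1278 = 958 kN.
Bearing (1.5 l_c t F_u ≤ 3.0 d t F_u): upper limit = 3.0·27·6·400 / 1000 = 194.4 kN.
  Edge l_c = 35 − 30/2 = 20 → r_n = 72 kN; interior l_c = 75 − 30 = 45 → r_n = 162 kN.
  R_n,bearing = 1·72 + 2·162 = 396 kN → 0.75 × 396 = 297 kN.
Bearing governs: 297 kN.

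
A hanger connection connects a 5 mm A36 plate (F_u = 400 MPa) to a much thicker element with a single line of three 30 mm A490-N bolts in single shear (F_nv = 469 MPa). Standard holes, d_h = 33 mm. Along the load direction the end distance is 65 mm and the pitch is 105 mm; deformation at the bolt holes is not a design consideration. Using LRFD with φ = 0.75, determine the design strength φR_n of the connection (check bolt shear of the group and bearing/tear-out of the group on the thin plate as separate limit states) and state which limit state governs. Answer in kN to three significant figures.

Bolt shear: A_b = π·30²/4 = 706.9 mm²; R_n = 469 × 706.9 × 3 × 1 / 1000 = 994.5 kN → 0.75 × 994.5 = 746 kN.
Bearing (1.5 l_c t F_u ≤ 3.0 d t F_u): upper limit = 3.0·30·5·400 / 1000 = 180 kN.
  Edge l_c = 65 − 33/2 = 48.5 → r_n = 145.5 kN; interior l_c = 105 − 33 = 72 → r_n = 180 kN.
  R_n,bearing = 1·145.5 + 2·180 = 505.5 kN → 0.75 × 505.5 = 379 kN.
Bearing governs: 379 kN.

379 kN (bearing governs)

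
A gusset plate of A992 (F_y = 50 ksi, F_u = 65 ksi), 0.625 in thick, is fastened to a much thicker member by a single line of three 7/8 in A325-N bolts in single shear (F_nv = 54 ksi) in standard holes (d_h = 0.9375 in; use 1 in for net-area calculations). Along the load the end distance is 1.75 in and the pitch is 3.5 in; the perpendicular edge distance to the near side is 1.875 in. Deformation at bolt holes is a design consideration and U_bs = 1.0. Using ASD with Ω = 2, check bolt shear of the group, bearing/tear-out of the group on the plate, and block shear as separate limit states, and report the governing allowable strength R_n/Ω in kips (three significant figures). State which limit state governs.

Bolt shear: A_b = π·0.875²/4 = 0.6013 in²; R_n = 54 × 0.6013 × 3 × 1 = 97.41 kips → 97.41 / 2 = 48.7 kips.
Bearing: edge l_c = 1.281, r_n = 62.46 kips; interior l_c = 2.562, r_n = 85.31 kips; R_n = 62.46 + 2·85.31 = 233.1 kips → 117 kips.
Block shear: A_gv = 5.469, A_nv = 3.906, A_nt = 0.8594 in²; R_n = min(0.6F_uA_nv, 0.6F_yA_gv) + U_bs·F_u·A_nt = 208.2 kips → 104 kips.
Bolt shear governs: 48.7 kips.

48.7 kips (bolt shear governs)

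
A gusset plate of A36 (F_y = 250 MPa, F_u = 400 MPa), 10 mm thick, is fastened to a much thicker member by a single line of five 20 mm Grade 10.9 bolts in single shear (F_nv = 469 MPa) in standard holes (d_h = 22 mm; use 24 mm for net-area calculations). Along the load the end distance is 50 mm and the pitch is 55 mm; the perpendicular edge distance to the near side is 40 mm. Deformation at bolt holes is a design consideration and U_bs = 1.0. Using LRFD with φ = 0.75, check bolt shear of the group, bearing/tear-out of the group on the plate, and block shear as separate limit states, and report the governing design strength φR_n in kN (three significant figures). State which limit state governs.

Bolt shear: A_b = π·20²/4 = 314.2 mm²; R_n = 469 × 314.2 × 5 × 1 / 1000 = 736.7 kN → 0.75 × 736.7 = 553 kN.
Bearing: edge l_c = 39, r_n = 187.2 kN; interior l_c = 33, r_n = 158.4 kN; R_n = 187.2 + 4·158.4 = 820.8 kN → 616 kN.
Block shear: A_gv = 2700, A_nv = 1620, A_nt = 280 mm²; R_n = min(0.6F_uA_nv, 0.6F_yA_gv) + U_bs·F_u·A_nt = 500.8 kN → 376 kN.
Block shear governs: 376 kN.

376 kN (block shear governs)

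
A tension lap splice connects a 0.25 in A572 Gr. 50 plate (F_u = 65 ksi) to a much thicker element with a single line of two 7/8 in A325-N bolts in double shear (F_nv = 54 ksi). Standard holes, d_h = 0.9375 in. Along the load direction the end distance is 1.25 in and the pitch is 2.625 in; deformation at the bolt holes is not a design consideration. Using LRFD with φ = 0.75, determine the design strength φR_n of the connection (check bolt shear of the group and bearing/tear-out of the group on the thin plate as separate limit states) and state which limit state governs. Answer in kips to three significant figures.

Bolt shear: A_b = π·0.875²/4 = 0.6013 in²; R_n = 54 × 0.6013 × 2 × 2 = 129.9 kips → 0.75 × 129.9 = 97.4 kips.
Bearing (1.5 l_c t F_u ≤ 3.0 d t F_u): upper limit = 3.0·0.875·0.25·65 = 42.66 kips.
  Edge l_c = 1.25 − 0.9375/2 = 0.7812 → r_n = 19.04 kips; interior l_c = 2.625 − 0.9375 = 1.688 → r_n = 41.13 kips.
  R_n,bearing = 1·19.04 + 1·41.13 = 60.18 kips → 0.75 × 60.18 = 45.1 kips.
Bearing governs: 45.1 kips.

45.1 kips (bearing governs)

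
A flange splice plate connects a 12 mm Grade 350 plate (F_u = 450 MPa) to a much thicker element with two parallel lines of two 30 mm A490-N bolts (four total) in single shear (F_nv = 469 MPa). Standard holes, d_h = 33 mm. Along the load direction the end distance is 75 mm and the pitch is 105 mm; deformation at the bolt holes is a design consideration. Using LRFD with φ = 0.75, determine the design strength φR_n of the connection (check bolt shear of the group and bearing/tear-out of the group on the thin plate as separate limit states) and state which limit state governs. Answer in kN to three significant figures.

Bolt shear: A_b = π·30²/4 = 706.9 mm²; R_n = 469 × 706.9 × 4 × 1 / 1000 = 1326 kN → 0.75 × 1326 = 995 kN.
Bearing (1.2 l_c t F_u ≤ 2.4 d t F_u): upper limit = 2.4·30·12·450 / 1000 = 388.8 kN.
  Edge l_c = 75 − 33/2 = 58.5 → r_n = 379.1 kN; interior l_c = 105 − 33 = 72 → r_n = 388.8 kN.
  R_n,bearing = 2·379.1 + 2·388.8 = 1536 kN → 0.75 × 1536 = 1150 kN.
Bolt shear governs: 995 kN.

995 kN (bolt shear governs)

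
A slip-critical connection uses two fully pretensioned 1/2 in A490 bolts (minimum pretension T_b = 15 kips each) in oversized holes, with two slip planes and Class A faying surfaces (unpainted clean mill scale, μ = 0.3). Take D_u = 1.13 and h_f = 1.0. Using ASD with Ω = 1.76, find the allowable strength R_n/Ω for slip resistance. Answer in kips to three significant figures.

R_n = μ · D_u · h_f · T_b · n_s · n_b = 0.3 × 1.13 × 1.0 × 15 × 2 × 2 = 20.34 kips.
Allowable strength R_n/Ω = 20.34 / 1.76 = 11.6 kips.

11.6 kips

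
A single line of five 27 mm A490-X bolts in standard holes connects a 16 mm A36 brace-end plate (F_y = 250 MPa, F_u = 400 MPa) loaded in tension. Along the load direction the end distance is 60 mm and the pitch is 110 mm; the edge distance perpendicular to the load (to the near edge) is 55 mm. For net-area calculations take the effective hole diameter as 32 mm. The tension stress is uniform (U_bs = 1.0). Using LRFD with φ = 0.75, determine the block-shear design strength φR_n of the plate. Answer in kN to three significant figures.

Shear plane L_v = 60 + 4·110 = 500 mm; A_gv = 500 × 16 = 8000 mm².
A_nv = (500 − 4.5·32) × 16 = 5696 mm².
A_nt = (55 − 0.5·32) × 16 = 624 mm².
0.6 F_u A_nv = 1367 kN; 0.6 F_y A_gv = 1200 kN → shear yielding governs the shear term.
R_n = 1200 + 1.0 × 400 × 624 / 1000 = 1450 kN.
Design strength φR_n = 0.75 × 1450 = 1090 kN.

1090 kN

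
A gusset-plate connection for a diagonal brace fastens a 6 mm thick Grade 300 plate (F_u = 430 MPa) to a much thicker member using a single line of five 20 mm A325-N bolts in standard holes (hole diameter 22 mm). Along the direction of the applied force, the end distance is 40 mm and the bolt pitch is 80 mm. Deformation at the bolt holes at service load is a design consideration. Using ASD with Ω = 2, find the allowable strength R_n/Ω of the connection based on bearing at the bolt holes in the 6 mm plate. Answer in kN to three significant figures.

Per bolt r_n = 1.2 l_c t F_u ≤ 2.4 d t F_u; upper limit = 2.4 × 20 × 6 × 430 / 1000 = 123.8 kN.
Edge bolt: l_c = 40 − 22/2 = 29 mm → 1.2 × 29 × 6 × 430 / 1000 = 89.78 → r_n = 89.78 kN.
Interior bolts: l_c = 80 − 22 = 58 mm → 1.2 × 58 × 6 × 430 / 1000 = 179.6 → r_n = 123.8 kN.
R_n = 1 × 89.78 + 4 × 123.8 = 585.1 kN.
Allowable strength R_n/Ω = 585.1 / 2 = 293 kN.

293 kN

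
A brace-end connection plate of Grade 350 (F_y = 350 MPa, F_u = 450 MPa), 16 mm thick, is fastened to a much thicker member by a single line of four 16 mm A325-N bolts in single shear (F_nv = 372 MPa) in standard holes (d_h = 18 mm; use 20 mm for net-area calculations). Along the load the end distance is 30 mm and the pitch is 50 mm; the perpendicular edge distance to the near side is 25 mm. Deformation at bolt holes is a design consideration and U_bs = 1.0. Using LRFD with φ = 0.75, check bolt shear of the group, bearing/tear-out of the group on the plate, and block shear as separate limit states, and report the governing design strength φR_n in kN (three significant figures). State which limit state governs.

224 kN (bolt shear governs)

Bolt shear: A_b = π·16²/4 = 201.1 mm²; R_n = 372 × 201.1 × 4 × 1 / 1000 = 299.2 kN → 0.75 × 299.2 = 224 kN.
Bearing: edge l_c = 21, r_n = 181.4 kN; interior l_c = 32, r_n = 276.5 kN; R_n = 181.4 + 3·276.5 = 1011 kN → 758 kN.
Block shear: A_gv = 2880, A_nv = 1760, A_nt = 240 mm²; R_n = min(0.6F_uA_nv, 0.6F_yA_gv) + U_bs·F_u·A_nt = 583.2 kN → 437 kN.
Bolt shear governs: 224 kN.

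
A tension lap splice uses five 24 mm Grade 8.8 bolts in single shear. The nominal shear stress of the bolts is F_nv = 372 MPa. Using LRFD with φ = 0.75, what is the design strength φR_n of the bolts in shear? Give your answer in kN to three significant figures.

631 kN

A_b = π × 24² / 4 = 452.4 mm².
R_n = F_nv · A_b · n · n_s = 372 × 452.4 × 5 × 1 / 1000 = 841.4 kN.
Design strength φR_n = 0.75 × 841.4 = 631 kN.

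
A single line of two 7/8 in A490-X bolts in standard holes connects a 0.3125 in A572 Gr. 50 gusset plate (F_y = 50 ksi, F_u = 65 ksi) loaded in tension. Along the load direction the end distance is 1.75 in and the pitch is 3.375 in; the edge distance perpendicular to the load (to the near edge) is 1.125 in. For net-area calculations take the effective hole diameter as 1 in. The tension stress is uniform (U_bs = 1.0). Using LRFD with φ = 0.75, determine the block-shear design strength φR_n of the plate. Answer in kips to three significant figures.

Shear plane L_v = 1.75 + 1·3.375 = 5.125 in; A_gv = 5.125 × 0.3125 = 1.602 in².
A_nv = (5.125 − 1.5·1) × 0.3125 = 1.133 in².
A_nt = (1.125 − 0.5·1) × 0.3125 = 0.1953 in².
0.6 F_u A_nv = 44.18 kips; 0.6 F_y A_gv = 48.05 kips → shear rupture governs the shear term.
R_n = 44.18 + 1.0 × 65 × 0.1953 = 56.88 kips.
Design strength φR_n = 0.75 × 56.88 = 42.7 kips.

42.7 kips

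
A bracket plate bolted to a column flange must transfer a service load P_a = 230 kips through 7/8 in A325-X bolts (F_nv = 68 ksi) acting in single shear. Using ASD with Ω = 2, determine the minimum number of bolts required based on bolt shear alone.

A_b = π·0.875²/4 = 0.6013 in².
Per-bolt allowable strength R_n/Ω = 68 × 0.6013 × 1 / 2 = 20.44 kips.
n ≥ 230 / 20.44 = 11.25 → use 12 bolts.

12 bolts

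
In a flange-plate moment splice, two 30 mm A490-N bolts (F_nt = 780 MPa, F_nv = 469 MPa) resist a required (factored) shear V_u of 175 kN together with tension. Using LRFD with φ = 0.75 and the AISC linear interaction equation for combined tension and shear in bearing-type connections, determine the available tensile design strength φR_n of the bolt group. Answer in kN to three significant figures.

784 kN

A_b = π·30²/4 = 706.9 mm²; f_rv = 175 × 1000 / (2 × 706.9) = 123.8 MPa.
F'_nt = 1.3 F_nt − (F_nt / φF_nv) f_rv = 1.3·780 − (780/(0.75·469))·123.8 = 739.5 MPa, capped at F_nt → F'_nt = 739.5 MPa.
R_n = F'_nt · A_b · n = 739.5 × 706.9 × 2 / 1000 = 1045 kN.
Design strength φR_n = 0.75 × 1045 = 784 kN.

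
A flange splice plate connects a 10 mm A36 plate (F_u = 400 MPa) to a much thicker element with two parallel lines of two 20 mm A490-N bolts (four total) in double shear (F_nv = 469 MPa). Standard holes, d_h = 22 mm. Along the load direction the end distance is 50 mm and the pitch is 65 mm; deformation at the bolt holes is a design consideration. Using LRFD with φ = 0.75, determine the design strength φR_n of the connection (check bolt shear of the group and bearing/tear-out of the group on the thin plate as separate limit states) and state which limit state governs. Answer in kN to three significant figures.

Bolt shear: A_b = π·20²/4 = 314.2 mm²; R_n = 469 × 314.2 × 4 × 2 / 1000 = 1179 kN → 0.75 × 1179 = 884 kN.
Bearing (1.2 l_c t F_u ≤ 2.4 d t F_u): upper limit = 2.4·20·10·400 / 1000 = 192 kN.
  Edge l_c = 50 − 22/2 = 39 → r_n = 187.2 kN; interior l_c = 65 − 22 = 43 → r_n = 192 kN.
  R_n,bearing = 2·187.2 + 2·192 = 758.4 kN → 0.75 × 758.4 = 569 kN.
Bearing governs: 569 kN.

569 kN (bearing governs)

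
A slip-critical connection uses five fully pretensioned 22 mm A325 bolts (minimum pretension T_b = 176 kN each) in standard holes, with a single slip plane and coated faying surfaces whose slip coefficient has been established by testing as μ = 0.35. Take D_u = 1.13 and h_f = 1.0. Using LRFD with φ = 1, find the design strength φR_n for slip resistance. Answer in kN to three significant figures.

R_n = μ · D_u · h_f · T_b · n_s · n_b = 0.35 × 1.13 × 1.0 × 176 × 1 × 5 = 348 kN.
Design strength φR_n = 1 × 348 = 348 kN.

348 kN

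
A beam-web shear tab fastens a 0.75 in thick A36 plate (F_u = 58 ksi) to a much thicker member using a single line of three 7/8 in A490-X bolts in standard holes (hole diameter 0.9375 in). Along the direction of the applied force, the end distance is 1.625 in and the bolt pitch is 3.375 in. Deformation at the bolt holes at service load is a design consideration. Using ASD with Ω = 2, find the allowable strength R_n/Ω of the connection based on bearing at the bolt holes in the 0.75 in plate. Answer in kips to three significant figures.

Per bolt r_n = 1.2 l_c t F_u ≤ 2.4 d t F_u; upper limit = 2.4 × 0.875 × 0.75 × 58 = 91.35 kips.
Edge bolt: l_c = 1.625 − 0.9375/2 = 1.156 in → 1.2 × 1.156 × 0.75 × 58 = 60.36 → r_n = 60.36 kips.
Interior bolts: l_c = 3.375 − 0.9375 = 2.438 in → 1.2 × 2.438 × 0.75 × 58 = 127.2 → r_n = 91.35 kips.
R_n = 1 × 60.36 + 2 × 91.35 = 243.1 kips.
Allowable strength R_n/Ω = 243.1 / 2 = 122 kips.

122 kips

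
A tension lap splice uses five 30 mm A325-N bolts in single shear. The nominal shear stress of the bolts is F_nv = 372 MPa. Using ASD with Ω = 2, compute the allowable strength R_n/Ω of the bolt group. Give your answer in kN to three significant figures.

A_b = π × 30² / 4 = 706.9 mm².
R_n = F_nv · A_b · n · n_s = 372 × 706.9 × 5 × 1 / 1000 = 1315 kN.
Allowable strength R_n/Ω = 1315 / 2 = 657 kN.

657 kN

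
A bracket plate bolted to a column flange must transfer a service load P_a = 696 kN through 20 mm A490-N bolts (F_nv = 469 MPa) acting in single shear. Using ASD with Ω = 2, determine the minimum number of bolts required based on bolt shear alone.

10 bolts

A_b = π·20²/4 = 314.2 mm².
Per-bolt allowable strength R_n/Ω = 469 × 314.2 × 1 / 1000 / 2 = 73.67 kN.
n ≥ 696 / 73.67 = 9.447 → use 10 bolts.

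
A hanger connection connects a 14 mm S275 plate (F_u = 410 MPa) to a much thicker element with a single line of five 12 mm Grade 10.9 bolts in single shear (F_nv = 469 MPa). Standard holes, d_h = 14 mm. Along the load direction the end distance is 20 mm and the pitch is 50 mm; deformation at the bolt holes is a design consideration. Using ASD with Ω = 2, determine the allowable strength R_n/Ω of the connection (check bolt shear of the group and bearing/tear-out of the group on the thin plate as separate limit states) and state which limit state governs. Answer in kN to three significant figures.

Bolt shear: A_b = π·12²/4 = 113.1 mm²; R_n = 469 × 113.1 × 5 × 1 / 1000 = 265.2 kN → 265.2 / 2 = 133 kN.
Bearing (1.2 l_c t F_u ≤ 2.4 d t F_u): upper limit = 2.4·12·14·410 / 1000 = 165.3 kN.
  Edge l_c = 20 − 14/2 = 13 → r_n = 89.54 kN; interior l_c = 50 − 14 = 36 → r_n = 165.3 kN.
  R_n,bearing = 1·89.54 + 4·165.3 = 750.8 kN → 750.8 / 2 = 375 kN.
Bolt shear governs: 133 kN.

133 kN (bolt shear governs)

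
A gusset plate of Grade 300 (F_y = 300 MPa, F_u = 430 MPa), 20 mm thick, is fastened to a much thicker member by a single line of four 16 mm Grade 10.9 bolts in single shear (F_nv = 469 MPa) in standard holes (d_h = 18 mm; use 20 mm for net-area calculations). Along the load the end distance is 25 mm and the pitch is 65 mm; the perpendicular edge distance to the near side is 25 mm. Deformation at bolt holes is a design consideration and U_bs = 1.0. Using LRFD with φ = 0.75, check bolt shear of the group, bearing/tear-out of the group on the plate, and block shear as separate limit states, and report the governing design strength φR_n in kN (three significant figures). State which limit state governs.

Bolt shear: A_b = π·16²/4 = 201.1 mm²; R_n = 469 × 201.1 × 4 × 1 / 1000 = 377.2 kN → 0.75 × 377.2 = 283 kN.
Bearing: edge l_c = 16, r_n = 165.1 kN; interior l_c = 47, r_n = 330.2 kN; R_n = 165.1 + 3·330.2 = 1156 kN → 867 kN.
Block shear: A_gv = 4400, A_nv = 3000, A_nt = 300 mm²; R_n = min(0.6F_uA_nv, 0.6F_yA_gv) + U_bs·F_u·A_nt = 903 kN → 677 kN.
Bolt shear governs: 283 kN.

283 kN (bolt shear governs)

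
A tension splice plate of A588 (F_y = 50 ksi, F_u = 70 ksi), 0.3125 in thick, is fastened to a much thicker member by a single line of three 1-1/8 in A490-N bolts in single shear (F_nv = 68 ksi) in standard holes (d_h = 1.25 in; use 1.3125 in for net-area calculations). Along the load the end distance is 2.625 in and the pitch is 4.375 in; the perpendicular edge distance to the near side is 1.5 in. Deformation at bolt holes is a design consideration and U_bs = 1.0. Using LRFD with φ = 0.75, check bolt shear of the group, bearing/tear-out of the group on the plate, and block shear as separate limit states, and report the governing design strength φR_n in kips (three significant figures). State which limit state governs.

93.5 kips (block shear governs)

Bolt shear: A_b = π·1.125²/4 = 0.994 in²; R_n = 68 × 0.994 × 3 × 1 = 202.8 kips → 0.75 × 202.8 = 152 kips.
Bearing: edge l_c = 2, r_n = 52.5 kips; interior l_c = 3.125, r_n = 59.06 kips; R_n = 52.5 + 2·59.06 = 170.6 kips → 128 kips.
Block shear: A_gv = 3.555, A_nv = 2.529, A_nt = 0.2637 in²; R_n = min(0.6F_uA_nv, 0.6F_yA_gv) + U_bs·F_u·A_nt = 124.7 kips → 93.5 kips.
Block shear governs: 93.5 kips.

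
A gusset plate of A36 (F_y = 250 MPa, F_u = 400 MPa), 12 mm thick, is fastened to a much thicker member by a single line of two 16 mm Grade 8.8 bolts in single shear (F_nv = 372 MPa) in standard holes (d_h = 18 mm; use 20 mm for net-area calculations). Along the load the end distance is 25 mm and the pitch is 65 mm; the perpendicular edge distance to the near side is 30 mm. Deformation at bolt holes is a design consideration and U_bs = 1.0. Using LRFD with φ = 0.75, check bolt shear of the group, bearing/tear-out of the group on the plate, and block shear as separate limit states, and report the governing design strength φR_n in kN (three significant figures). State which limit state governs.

112 kN (bolt shear governs)

Bolt shear: A_b = π·16²/4 = 201.1 mm²; R_n = 372 × 201.1 × 2 × 1 / 1000 = 149.6 kN → 0.75 × 149.6 = 112 kN.
Bearing: edge l_c = 16, r_n = 92.16 kN; interior l_c = 47, r_n = 184.3 kN; R_n = 92.16 + 1·184.3 = 276.5 kN → 207 kN.
Block shear: A_gv = 1080, A_nv = 720, A_nt = 240 mm²; R_n = min(0.6F_uA_nv, 0.6F_yA_gv) + U_bs·F_u·A_nt = 258 kN → 194 kN.
Bolt shear governs: 112 kN.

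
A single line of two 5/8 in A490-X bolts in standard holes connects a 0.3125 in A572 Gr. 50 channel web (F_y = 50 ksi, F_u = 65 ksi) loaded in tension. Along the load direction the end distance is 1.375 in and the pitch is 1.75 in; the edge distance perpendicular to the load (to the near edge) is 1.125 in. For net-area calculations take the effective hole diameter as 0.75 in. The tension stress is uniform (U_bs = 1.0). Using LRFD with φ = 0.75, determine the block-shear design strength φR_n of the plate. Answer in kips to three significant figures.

Shear plane L_v = 1.375 + 1·1.75 = 3.125 in; A_gv = 3.125 × 0.3125 = 0.9766 in².
A_nv = (3.125 − 1.5·0.75) × 0.3125 = 0.625 in².
A_nt = (1.125 − 0.5·0.75) × 0.3125 = 0.2344 in².
0.6 F_u A_nv = 24.38 kips; 0.6 F_y A_gv = 29.3 kips → shear rupture governs the shear term.
R_n = 24.38 + 1.0 × 65 × 0.2344 = 39.61 kips.
Design strength φR_n = 0.75 × 39.61 = 29.7 kips.

29.7 kips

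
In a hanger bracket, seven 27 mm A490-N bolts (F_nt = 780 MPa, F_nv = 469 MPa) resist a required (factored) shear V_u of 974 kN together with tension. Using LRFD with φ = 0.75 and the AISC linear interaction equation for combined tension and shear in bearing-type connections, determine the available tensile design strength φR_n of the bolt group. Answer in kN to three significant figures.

1430 kN

A_b = π·27²/4 = 572.6 mm²; f_rv = 974 × 1000 / (7 × 572.6) = 243 MPa.
F'_nt = 1.3 F_nt − (F_nt / φF_nv) f_rv = 1.3·780 − (780/(0.75·469))·243 = 475.1 MPa, capped at F_nt → F'_nt = 475.1 MPa.
R_n = F'_nt · A_b · n = 475.1 × 572.6 × 7 / 1000 = 1904 kN.
Design strength φR_n = 0.75 × 1904 = 1430 kN.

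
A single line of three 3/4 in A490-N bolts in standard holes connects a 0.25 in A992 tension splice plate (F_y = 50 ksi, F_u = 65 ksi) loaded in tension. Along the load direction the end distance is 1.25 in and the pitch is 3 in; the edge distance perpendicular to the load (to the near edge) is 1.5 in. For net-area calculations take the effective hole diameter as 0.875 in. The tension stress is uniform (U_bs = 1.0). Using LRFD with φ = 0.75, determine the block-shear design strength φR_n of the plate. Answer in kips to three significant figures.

Shear plane L_v = 1.25 + 2·3 = 7.25 in; A_gv = 7.25 × 0.25 = 1.812 in².
A_nv = (7.25 − 2.5·0.875) × 0.25 = 1.266 in².
A_nt = (1.5 − 0.5·0.875) × 0.25 = 0.2656 in².
0.6 F_u A_nv = 49.36 kips; 0.6 F_y A_gv = 54.38 kips → shear rupture governs the shear term.
R_n = 49.36 + 1.0 × 65 × 0.2656 = 66.62 kips.
Design strength φR_n = 0.75 × 66.62 = 50 kips.

50 kips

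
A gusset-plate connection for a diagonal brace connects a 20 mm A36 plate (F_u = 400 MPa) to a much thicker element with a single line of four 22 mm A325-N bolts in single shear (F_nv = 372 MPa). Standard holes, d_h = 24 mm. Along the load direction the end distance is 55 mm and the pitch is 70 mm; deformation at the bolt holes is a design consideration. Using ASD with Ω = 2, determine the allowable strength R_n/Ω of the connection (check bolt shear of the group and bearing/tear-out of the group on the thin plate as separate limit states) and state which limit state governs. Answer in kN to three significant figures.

283 kN (bolt shear governs)

Bolt shear: A_b = π·22²/4 = 380.1 mm²; R_n = 372 × 380.1 × 4 × 1 / 1000 = 565.6 kN → 565.6 / 2 = 283 kN.
Bearing (1.2 l_c t F_u ≤ 2.4 d t F_u): upper limit = 2.4·22·20·400 / 1000 = 422.4 kN.
  Edge l_c = 55 − 24/2 = 43 → r_n = 412.8 kN; interior l_c = 70 − 24 = 46 → r_n = 422.4 kN.
  R_n,bearing = 1·412.8 + 3·422.4 = 1680 kN → 1680 / 2 = 840 kN.
Bolt shear governs: 283 kN.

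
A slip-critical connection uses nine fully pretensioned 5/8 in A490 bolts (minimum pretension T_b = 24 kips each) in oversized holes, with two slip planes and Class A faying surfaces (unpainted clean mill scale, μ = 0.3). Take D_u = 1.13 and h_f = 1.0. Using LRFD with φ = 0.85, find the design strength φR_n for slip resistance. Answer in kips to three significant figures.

R_n = μ · D_u · h_f · T_b · n_s · n_b = 0.3 × 1.13 × 1.0 × 24 × 2 × 9 = 146.4 kips.
Design strength φR_n = 0.85 × 146.4 = 124 kips.

124 kips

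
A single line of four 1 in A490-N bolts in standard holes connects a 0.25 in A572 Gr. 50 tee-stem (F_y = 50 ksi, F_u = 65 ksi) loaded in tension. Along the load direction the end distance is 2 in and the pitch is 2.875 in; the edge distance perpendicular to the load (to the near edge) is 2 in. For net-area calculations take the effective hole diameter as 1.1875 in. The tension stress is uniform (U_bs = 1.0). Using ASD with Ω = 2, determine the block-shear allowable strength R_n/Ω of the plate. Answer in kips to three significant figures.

43 kips

Shear plane L_v = 2 + 3·2.875 = 10.62 in; A_gv = 10.62 × 0.25 = 2.656 in².
A_nv = (10.62 − 3.5·1.1875) × 0.25 = 1.617 in².
A_nt = (2 − 0.5·1.1875) × 0.25 = 0.3516 in².
0.6 F_u A_nv = 63.07 kips; 0.6 F_y A_gv = 79.69 kips → shear rupture governs the shear term.
R_n = 63.07 + 1.0 × 65 × 0.3516 = 85.92 kips.
Allowable strength R_n/Ω = 85.92 / 2 = 43 kips.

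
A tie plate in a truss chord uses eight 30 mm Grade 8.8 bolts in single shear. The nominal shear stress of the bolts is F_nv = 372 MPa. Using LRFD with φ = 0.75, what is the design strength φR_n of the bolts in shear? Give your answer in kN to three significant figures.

A_b = π × 30² / 4 = 706.9 mm².
R_n = F_nv · A_b · n · n_s = 372 × 706.9 × 8 × 1 / 1000 = 2104 kN.
Design strength φR_n = 0.75 × 2104 = 1580 kN.

1580 kN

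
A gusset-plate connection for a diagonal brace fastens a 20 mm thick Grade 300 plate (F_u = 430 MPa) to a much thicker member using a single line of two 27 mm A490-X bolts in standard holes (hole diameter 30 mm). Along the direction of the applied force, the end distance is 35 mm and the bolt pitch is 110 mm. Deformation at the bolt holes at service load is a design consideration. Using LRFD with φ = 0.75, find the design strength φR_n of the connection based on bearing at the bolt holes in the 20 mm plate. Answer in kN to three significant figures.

Per bolt r_n = 1.2 l_c t F_u ≤ 2.4 d t F_u; upper limit = 2.4 × 27 × 20 × 430 / 1000 = 557.3 kN.
Edge bolt: l_c = 35 − 30/2 = 20 mm → 1.2 × 20 × 20 × 430 / 1000 = 206.4 → r_n = 206.4 kN.
Interior bolts: l_c = 110 − 30 = 80 mm → 1.2 × 80 × 20 × 430 / 1000 = 825.6 → r_n = 557.3 kN.
R_n = 1 × 206.4 + 1 × 557.3 = 763.7 kN.
Design strength φR_n = 0.75 × 763.7 = 573 kN.

573 kN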